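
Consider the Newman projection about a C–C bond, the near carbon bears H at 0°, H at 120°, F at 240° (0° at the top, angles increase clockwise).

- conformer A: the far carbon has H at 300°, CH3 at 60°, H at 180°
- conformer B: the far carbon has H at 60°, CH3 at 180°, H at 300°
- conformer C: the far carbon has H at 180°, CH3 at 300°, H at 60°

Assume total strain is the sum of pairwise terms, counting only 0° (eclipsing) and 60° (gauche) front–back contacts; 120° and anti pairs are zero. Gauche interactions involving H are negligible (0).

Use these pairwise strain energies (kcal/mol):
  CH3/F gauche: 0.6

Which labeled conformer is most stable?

A (staggered): no non-H gauche contacts → 0.0 kcal/mol.
B (staggered): F(240°)/CH3(180°) gauche 0.6 → 0.6 kcal/mol.
C (staggered): F(240°)/CH3(300°) gauche 0.6 → 0.6 kcal/mol.
A has the lowest total (0.0 kcal/mol).

A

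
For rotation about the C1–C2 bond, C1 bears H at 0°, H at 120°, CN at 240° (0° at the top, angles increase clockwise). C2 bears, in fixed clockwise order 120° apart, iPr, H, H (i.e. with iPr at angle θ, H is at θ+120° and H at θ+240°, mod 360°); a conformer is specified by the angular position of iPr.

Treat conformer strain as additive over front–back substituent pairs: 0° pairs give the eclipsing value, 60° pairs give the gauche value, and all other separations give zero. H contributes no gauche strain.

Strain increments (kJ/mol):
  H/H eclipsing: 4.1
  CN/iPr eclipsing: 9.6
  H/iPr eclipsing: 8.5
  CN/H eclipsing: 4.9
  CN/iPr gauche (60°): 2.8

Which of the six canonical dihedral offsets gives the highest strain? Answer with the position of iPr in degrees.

iPr at 0° (eclipsed): H–iPr eclipsed, H–H eclipsed, CN–H eclipsed; 8.5 + 4.1 + 4.9 = 17.5 kJ/mol.
iPr at 60° (staggered): no non-H gauche contacts → 0.0 kJ/mol.
iPr at 120° (eclipsed): H–H eclipsed, H–iPr eclipsed, CN–H eclipsed; 4.1 + 8.5 + 4.9 = 17.5 kJ/mol.
iPr at 180° (staggered): CN–iPr gauche; 2.8 = 2.8 kJ/mol.
iPr at 240° (eclipsed): H–H eclipsed, H–H eclipsed, CN–iPr eclipsed; 4.1 + 4.1 + 9.6 = 17.8 kJ/mol.
iPr at 300° (staggered): CN–iPr gauche; 2.8 = 2.8 kJ/mol.
The maximum (17.8 kJ/mol) occurs with iPr at 240°.

240°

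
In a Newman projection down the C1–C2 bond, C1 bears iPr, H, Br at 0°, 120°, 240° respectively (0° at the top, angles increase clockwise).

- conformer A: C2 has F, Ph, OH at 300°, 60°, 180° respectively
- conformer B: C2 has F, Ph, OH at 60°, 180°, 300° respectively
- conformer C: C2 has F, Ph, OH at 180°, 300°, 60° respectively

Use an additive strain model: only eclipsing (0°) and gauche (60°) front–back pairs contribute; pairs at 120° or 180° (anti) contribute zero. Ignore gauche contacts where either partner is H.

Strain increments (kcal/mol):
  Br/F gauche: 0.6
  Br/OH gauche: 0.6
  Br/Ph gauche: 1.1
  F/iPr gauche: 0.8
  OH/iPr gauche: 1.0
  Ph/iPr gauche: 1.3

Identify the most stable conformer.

A (staggered): iPr–F gauche, iPr–Ph gauche, Br–F gauche, Br–OH gauche; 0.8 + 1.3 + 0.6 + 0.6 = 3.3 kcal/mol.
B (staggered): iPr–F gauche, iPr–OH gauche, Br–Ph gauche, Br–OH gauche; 0.8 + 1.0 + 1.1 + 0.6 = 3.5 kcal/mol.
C (staggered): iPr–Ph gauche, iPr–OH gauche, Br–F gauche, Br–Ph gauche; 1.3 + 1.0 + 0.6 + 1.1 = 4.0 kcal/mol.
A has the lowest total (3.3 kcal/mol).

A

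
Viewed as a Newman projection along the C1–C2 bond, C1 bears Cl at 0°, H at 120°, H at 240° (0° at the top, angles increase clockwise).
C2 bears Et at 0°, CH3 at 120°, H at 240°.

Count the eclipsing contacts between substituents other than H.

Non-H eclipsing pairs: Cl(0°)/Et(0°) — 1 interaction.

1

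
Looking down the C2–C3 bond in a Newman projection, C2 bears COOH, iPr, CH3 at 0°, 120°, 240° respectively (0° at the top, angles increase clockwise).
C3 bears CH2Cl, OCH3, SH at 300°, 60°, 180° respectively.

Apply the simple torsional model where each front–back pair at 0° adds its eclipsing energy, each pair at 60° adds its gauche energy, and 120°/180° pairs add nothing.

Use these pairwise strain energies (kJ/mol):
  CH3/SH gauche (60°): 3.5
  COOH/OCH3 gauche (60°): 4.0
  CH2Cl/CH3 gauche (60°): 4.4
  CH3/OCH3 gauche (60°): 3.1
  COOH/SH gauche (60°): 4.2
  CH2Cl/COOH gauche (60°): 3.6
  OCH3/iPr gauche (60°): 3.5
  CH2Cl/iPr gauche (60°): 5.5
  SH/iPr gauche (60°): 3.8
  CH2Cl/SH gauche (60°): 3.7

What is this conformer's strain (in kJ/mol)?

This conformer is staggered. COOH at 0° is gauche with CH2Cl at 300° (3.6); COOH at 0° is gauche with OCH3 at 60° (4.0); iPr at 120° is gauche with OCH3 at 60° (3.5); iPr at 120° is gauche with SH at 180° (3.8); CH3 at 240° is gauche with CH2Cl at 300° (4.4); CH3 at 240° is gauche with SH at 180° (3.5). Total 22.8 kJ/mol.

22.8 kJ/mol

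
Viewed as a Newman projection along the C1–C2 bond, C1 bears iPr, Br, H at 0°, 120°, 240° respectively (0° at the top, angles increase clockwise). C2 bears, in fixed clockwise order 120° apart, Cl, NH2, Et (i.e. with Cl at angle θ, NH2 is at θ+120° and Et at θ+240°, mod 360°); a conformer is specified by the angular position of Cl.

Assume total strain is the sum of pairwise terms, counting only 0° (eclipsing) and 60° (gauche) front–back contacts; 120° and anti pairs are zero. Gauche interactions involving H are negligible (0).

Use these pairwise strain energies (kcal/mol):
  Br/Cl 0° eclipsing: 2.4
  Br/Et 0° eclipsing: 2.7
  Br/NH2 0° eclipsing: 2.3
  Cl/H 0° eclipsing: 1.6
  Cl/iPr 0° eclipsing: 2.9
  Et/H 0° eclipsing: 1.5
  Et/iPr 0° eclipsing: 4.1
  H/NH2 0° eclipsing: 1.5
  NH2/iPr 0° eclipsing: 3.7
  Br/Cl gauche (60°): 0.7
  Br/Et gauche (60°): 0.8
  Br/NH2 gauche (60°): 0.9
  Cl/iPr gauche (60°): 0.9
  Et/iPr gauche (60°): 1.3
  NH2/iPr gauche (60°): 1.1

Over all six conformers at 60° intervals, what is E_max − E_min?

Cl at 0° (eclipsed): iPr(0°)/Cl(0°) eclipsed 2.9; Br(120°)/NH2(120°) eclipsed 2.3; H(240°)/Et(240°) eclipsed 1.5 → 6.7 kcal/mol.
Cl at 60° (staggered): iPr(0°)/Cl(60°) gauche 0.9; iPr(0°)/Et(300°) gauche 1.3; Br(120°)/Cl(60°) gauche 0.7; Br(120°)/NH2(180°) gauche 0.9 → 3.8 kcal/mol.
Cl at 120° (eclipsed): iPr(0°)/Et(0°) eclipsed 4.1; Br(120°)/Cl(120°) eclipsed 2.4; H(240°)/NH2(240°) eclipsed 1.5 → 8.0 kcal/mol.
Cl at 180° (staggered): iPr(0°)/NH2(300°) gauche 1.1; iPr(0°)/Et(60°) gauche 1.3; Br(120°)/Cl(180°) gauche 0.7; Br(120°)/Et(60°) gauche 0.8 → 3.9 kcal/mol.
Cl at 240° (eclipsed): iPr(0°)/NH2(0°) eclipsed 3.7; Br(120°)/Et(120°) eclipsed 2.7; H(240°)/Cl(240°) eclipsed 1.6 → 8.0 kcal/mol.
Cl at 300° (staggered): iPr(0°)/Cl(300°) gauche 0.9; iPr(0°)/NH2(60°) gauche 1.1; Br(120°)/NH2(60°) gauche 0.9; Br(120°)/Et(180°) gauche 0.8 → 3.7 kcal/mol.
Max at 120° (8.0 kcal/mol), min at 300° (3.7 kcal/mol); barrier = 4.3 kcal/mol.

4.3 kcal/mol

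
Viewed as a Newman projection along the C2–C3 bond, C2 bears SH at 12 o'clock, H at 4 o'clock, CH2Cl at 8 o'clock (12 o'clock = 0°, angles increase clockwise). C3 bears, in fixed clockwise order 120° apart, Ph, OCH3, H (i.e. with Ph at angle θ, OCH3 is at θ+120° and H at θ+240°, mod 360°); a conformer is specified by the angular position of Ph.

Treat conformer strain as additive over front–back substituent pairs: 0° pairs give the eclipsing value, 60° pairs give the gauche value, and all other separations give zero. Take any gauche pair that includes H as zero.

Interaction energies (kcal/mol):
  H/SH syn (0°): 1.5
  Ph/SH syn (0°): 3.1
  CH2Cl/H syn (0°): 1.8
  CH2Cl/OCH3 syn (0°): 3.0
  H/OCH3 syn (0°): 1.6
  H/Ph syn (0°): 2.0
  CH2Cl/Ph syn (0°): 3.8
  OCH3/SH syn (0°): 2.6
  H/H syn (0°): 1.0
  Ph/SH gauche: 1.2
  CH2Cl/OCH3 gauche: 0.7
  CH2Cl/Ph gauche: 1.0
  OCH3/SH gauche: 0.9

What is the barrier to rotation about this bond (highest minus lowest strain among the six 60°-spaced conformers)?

Ph at 0° (eclipsed): SH–Ph eclipsed, H–OCH3 eclipsed, CH2Cl–H eclipsed; 3.1 + 1.6 + 1.8 = 6.5 kcal/mol.
Ph at 60° (staggered): SH–Ph gauche, CH2Cl–OCH3 gauche; 1.2 + 0.7 = 1.9 kcal/mol.
Ph at 120° (eclipsed): SH–H eclipsed, H–Ph eclipsed, CH2Cl–OCH3 eclipsed; 1.5 + 2.0 + 3.0 = 6.5 kcal/mol.
Ph at 180° (staggered): SH–OCH3 gauche, CH2Cl–Ph gauche, CH2Cl–OCH3 gauche; 0.9 + 1.0 + 0.7 = 2.6 kcal/mol.
Ph at 240° (eclipsed): SH–OCH3 eclipsed, H–H eclipsed, CH2Cl–Ph eclipsed; 2.6 + 1.0 + 3.8 = 7.4 kcal/mol.
Ph at 300° (staggered): SH–Ph gauche, SH–OCH3 gauche, CH2Cl–Ph gauche; 1.2 + 0.9 + 1.0 = 3.1 kcal/mol.
Max at 240° (7.4 kcal/mol), min at 60° (1.9 kcal/mol); barrier = 5.5 kcal/mol.

5.5 kcal/mol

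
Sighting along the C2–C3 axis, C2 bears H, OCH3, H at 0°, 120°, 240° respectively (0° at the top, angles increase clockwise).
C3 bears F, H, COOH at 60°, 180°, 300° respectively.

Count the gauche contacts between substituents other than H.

1

Non-H gauche pairs: OCH3(120°)/F(60°) — 1 interaction.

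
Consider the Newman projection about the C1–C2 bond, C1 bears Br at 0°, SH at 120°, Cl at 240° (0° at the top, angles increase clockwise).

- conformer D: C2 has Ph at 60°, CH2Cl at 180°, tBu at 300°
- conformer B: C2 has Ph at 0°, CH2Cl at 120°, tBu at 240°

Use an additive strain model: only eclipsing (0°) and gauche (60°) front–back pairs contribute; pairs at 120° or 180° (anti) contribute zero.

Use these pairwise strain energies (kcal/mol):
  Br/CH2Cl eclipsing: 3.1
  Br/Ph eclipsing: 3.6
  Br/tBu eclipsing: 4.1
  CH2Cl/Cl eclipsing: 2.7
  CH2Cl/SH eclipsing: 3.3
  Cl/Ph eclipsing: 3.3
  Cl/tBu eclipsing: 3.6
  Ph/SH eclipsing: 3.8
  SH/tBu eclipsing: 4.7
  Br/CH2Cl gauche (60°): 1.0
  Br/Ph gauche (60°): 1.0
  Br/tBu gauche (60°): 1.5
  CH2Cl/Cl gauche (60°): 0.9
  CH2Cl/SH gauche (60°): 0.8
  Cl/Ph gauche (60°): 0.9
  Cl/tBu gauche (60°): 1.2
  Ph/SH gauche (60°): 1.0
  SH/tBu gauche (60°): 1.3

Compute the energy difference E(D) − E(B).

-4.1 kcal/mol

D is staggered. Br at 0° is gauche with Ph at 60° (1.0); Br at 0° is gauche with tBu at 300° (1.5); SH at 120° is gauche with Ph at 60° (1.0); SH at 120° is gauche with CH2Cl at 180° (0.8); Cl at 240° is gauche with CH2Cl at 180° (0.9); Cl at 240° is gauche with tBu at 300° (1.2). Total 6.4 kcal/mol.
B is eclipsed. Br at 0° is eclipsed with Ph at 0° (3.6); SH at 120° is eclipsed with CH2Cl at 120° (3.3); Cl at 240° is eclipsed with tBu at 240° (3.6). Total 10.5 kcal/mol.
E(D) − E(B) = 6.4 − 10.5 = -4.1 kcal/mol.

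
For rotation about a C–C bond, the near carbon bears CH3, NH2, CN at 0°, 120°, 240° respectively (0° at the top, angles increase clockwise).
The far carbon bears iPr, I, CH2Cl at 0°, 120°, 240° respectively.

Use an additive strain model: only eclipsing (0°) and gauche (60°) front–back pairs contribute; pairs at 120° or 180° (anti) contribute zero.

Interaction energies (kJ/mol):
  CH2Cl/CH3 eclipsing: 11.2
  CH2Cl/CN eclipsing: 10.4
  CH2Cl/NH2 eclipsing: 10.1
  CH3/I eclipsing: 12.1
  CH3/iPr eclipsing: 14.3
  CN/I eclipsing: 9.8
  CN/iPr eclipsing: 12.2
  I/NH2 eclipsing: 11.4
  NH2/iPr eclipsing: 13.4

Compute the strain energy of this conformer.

This conformer (eclipsed): CH3(0°)/iPr(0°) eclipsed 14.3; NH2(120°)/I(120°) eclipsed 11.4; CN(240°)/CH2Cl(240°) eclipsed 10.4 → 36.1 kJ/mol.

36.1 kJ/mol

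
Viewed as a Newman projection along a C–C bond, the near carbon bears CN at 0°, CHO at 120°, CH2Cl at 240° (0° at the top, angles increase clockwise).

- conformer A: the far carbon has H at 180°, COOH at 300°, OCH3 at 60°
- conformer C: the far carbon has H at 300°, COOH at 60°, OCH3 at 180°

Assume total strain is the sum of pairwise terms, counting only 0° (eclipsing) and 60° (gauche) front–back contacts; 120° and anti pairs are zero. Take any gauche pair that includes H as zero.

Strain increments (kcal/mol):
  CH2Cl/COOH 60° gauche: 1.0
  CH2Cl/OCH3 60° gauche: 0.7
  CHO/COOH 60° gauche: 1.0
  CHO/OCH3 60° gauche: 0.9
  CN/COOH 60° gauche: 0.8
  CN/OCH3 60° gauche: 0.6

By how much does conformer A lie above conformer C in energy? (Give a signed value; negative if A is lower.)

A is staggered. CN at 0° is gauche with COOH at 300° (0.8); CN at 0° is gauche with OCH3 at 60° (0.6); CHO at 120° is gauche with OCH3 at 60° (0.9); CH2Cl at 240° is gauche with COOH at 300° (1.0). Total 3.3 kcal/mol.
C is staggered. CN at 0° is gauche with COOH at 60° (0.8); CHO at 120° is gauche with COOH at 60° (1.0); CHO at 120° is gauche with OCH3 at 180° (0.9); CH2Cl at 240° is gauche with OCH3 at 180° (0.7). Total 3.4 kcal/mol.
E(A) − E(C) = 3.3 − 3.4 = -0.1 kcal/mol.

-0.1 kcal/mol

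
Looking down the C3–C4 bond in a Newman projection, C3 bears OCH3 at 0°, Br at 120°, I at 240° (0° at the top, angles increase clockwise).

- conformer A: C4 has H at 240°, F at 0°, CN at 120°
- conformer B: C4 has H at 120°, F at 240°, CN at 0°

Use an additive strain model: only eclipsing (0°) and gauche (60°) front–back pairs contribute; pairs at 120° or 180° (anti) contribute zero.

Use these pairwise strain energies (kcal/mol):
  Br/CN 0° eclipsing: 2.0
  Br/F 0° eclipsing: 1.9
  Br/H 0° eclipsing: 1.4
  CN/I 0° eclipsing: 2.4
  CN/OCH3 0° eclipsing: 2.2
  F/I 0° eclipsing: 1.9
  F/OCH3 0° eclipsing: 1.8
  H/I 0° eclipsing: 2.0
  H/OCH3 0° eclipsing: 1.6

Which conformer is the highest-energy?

A

A (eclipsed): OCH3–F eclipsed, Br–CN eclipsed, I–H eclipsed; 1.8 + 2.0 + 2.0 = 5.8 kcal/mol.
B (eclipsed): OCH3–CN eclipsed, Br–H eclipsed, I–F eclipsed; 2.2 + 1.4 + 1.9 = 5.5 kcal/mol.
A has the highest total (5.8 kcal/mol).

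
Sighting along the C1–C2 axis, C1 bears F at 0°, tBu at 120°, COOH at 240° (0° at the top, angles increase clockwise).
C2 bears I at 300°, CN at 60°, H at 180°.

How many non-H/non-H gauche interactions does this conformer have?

Non-H gauche pairs: F(0°)/I(300°); F(0°)/CN(60°); tBu(120°)/CN(60°); COOH(240°)/I(300°) — 4 interactions.

4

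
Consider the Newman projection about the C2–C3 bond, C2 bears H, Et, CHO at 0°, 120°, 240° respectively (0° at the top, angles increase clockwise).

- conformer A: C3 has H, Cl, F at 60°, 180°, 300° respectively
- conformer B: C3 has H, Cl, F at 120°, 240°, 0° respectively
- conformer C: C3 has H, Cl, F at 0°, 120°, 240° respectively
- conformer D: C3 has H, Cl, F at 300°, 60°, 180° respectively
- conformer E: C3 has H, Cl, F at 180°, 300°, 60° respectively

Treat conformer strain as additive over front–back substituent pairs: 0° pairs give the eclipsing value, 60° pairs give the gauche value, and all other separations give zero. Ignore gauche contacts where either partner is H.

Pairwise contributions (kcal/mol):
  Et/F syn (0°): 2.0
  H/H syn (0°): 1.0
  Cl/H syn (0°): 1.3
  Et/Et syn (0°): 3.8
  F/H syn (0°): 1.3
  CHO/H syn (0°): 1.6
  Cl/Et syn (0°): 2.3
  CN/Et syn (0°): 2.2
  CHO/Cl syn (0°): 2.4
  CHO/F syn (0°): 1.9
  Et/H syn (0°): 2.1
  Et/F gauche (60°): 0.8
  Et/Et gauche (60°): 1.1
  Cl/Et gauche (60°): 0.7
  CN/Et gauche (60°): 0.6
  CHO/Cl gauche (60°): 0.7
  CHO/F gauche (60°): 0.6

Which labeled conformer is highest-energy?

B

A is staggered. Et at 120° is gauche with Cl at 180° (0.7); CHO at 240° is gauche with Cl at 180° (0.7); CHO at 240° is gauche with F at 300° (0.6). Total 2.0 kcal/mol.
B is eclipsed. H at 0° is eclipsed with F at 0° (1.3); Et at 120° is eclipsed with H at 120° (2.1); CHO at 240° is eclipsed with Cl at 240° (2.4). Total 5.8 kcal/mol.
C is eclipsed. H at 0° is eclipsed with H at 0° (1.0); Et at 120° is eclipsed with Cl at 120° (2.3); CHO at 240° is eclipsed with F at 240° (1.9). Total 5.2 kcal/mol.
D is staggered. Et at 120° is gauche with Cl at 60° (0.7); Et at 120° is gauche with F at 180° (0.8); CHO at 240° is gauche with F at 180° (0.6). Total 2.1 kcal/mol.
E is staggered. Et at 120° is gauche with F at 60° (0.8); CHO at 240° is gauche with Cl at 300° (0.7). Total 1.5 kcal/mol.
B has the highest total (5.8 kcal/mol).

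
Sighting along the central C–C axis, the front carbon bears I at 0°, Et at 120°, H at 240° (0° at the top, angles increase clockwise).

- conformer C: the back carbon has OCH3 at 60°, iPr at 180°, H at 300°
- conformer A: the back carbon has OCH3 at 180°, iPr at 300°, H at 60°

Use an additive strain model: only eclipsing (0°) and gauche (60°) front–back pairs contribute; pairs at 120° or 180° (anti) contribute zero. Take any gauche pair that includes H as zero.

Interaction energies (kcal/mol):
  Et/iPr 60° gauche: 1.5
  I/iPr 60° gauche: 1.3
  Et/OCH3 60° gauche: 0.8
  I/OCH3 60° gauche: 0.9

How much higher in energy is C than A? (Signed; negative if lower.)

C (staggered): I–OCH3 gauche, Et–OCH3 gauche, Et–iPr gauche; 0.9 + 0.8 + 1.5 = 3.2 kcal/mol.
A (staggered): I–iPr gauche, Et–OCH3 gauche; 1.3 + 0.8 = 2.1 kcal/mol.
E(C) − E(A) = 3.2 − 2.1 = +1.1 kcal/mol.

+1.1 kcal/mol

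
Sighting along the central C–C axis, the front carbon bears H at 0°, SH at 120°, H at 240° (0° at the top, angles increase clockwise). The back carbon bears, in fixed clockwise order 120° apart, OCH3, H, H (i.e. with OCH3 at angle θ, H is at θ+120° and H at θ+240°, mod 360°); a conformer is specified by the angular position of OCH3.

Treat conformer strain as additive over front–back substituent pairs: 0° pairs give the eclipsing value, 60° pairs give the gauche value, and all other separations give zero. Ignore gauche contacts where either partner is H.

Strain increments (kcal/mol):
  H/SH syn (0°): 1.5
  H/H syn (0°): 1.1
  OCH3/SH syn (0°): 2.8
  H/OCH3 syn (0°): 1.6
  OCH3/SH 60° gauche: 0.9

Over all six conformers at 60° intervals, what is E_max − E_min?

5.0 kcal/mol

OCH3 at 0° (eclipsed): H(0°)/OCH3(0°) eclipsed 1.6; SH(120°)/H(120°) eclipsed 1.5; H(240°)/H(240°) eclipsed 1.1 → 4.2 kcal/mol.
OCH3 at 60° (staggered): SH(120°)/OCH3(60°) gauche 0.9 → 0.9 kcal/mol.
OCH3 at 120° (eclipsed): H(0°)/H(0°) eclipsed 1.1; SH(120°)/OCH3(120°) eclipsed 2.8; H(240°)/H(240°) eclipsed 1.1 → 5.0 kcal/mol.
OCH3 at 180° (staggered): SH(120°)/OCH3(180°) gauche 0.9 → 0.9 kcal/mol.
OCH3 at 240° (eclipsed): H(0°)/H(0°) eclipsed 1.1; SH(120°)/H(120°) eclipsed 1.5; H(240°)/OCH3(240°) eclipsed 1.6 → 4.2 kcal/mol.
OCH3 at 300° (staggered): no non-H gauche contacts → 0.0 kcal/mol.
Max at 120° (5.0 kcal/mol), min at 300° (0.0 kcal/mol); barrier = 5.0 kcal/mol.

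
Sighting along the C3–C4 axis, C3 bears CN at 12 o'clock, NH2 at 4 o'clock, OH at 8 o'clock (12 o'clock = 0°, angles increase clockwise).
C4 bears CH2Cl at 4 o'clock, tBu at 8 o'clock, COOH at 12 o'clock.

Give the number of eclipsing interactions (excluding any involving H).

3

Non-H eclipsing pairs: CN(0°)/COOH(0°); NH2(120°)/CH2Cl(120°); OH(240°)/tBu(240°) — 3 interactions.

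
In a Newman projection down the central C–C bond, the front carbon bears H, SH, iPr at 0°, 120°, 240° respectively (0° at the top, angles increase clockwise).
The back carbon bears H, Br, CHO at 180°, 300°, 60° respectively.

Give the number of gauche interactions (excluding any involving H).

2

Non-H gauche pairs: SH(120°)/CHO(60°); iPr(240°)/Br(300°) — 2 interactions.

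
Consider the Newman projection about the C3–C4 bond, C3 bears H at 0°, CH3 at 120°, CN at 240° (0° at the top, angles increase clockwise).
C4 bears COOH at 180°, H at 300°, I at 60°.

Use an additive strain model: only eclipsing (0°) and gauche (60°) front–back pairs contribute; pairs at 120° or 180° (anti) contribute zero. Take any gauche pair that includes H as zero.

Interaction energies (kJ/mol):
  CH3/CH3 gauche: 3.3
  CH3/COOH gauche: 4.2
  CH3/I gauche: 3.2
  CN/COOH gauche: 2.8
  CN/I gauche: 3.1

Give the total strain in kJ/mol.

This conformer (staggered): CH3–COOH gauche, CH3–I gauche, CN–COOH gauche; 4.2 + 3.2 + 2.8 = 10.2 kJ/mol.

10.2 kJ/mol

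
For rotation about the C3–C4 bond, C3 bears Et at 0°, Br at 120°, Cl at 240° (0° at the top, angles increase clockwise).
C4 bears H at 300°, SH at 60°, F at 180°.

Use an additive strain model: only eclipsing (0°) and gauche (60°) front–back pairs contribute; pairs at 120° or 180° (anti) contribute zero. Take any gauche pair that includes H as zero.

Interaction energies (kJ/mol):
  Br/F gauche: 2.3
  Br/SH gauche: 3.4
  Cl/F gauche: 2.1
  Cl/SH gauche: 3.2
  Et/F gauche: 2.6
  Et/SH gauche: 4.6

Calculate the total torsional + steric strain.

This conformer is staggered. Et at 0° is gauche with SH at 60° (4.6); Br at 120° is gauche with SH at 60° (3.4); Br at 120° is gauche with F at 180° (2.3); Cl at 240° is gauche with F at 180° (2.1). Total 12.4 kJ/mol.

12.4 kJ/mol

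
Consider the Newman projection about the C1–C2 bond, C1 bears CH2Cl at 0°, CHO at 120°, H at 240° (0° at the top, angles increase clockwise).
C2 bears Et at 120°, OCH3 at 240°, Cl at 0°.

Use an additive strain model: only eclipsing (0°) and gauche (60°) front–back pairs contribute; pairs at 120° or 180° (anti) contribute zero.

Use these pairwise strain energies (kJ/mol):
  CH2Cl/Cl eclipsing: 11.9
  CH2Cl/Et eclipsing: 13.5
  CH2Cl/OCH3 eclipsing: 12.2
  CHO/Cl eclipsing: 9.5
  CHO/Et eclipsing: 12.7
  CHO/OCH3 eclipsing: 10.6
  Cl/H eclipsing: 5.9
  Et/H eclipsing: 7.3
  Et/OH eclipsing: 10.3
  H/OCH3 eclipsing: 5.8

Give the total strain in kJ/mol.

This conformer (eclipsed): CH2Cl–Cl eclipsed, CHO–Et eclipsed, H–OCH3 eclipsed; 11.9 + 12.7 + 5.8 = 30.4 kJ/mol.

30.4 kJ/mol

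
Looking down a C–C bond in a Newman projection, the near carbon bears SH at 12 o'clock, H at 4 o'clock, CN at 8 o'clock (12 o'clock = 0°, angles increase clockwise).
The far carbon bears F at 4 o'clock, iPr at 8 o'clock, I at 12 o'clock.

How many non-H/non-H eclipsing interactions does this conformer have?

Non-H eclipsing pairs: SH(0°)/I(0°); CN(240°)/iPr(240°) — 2 interactions.

2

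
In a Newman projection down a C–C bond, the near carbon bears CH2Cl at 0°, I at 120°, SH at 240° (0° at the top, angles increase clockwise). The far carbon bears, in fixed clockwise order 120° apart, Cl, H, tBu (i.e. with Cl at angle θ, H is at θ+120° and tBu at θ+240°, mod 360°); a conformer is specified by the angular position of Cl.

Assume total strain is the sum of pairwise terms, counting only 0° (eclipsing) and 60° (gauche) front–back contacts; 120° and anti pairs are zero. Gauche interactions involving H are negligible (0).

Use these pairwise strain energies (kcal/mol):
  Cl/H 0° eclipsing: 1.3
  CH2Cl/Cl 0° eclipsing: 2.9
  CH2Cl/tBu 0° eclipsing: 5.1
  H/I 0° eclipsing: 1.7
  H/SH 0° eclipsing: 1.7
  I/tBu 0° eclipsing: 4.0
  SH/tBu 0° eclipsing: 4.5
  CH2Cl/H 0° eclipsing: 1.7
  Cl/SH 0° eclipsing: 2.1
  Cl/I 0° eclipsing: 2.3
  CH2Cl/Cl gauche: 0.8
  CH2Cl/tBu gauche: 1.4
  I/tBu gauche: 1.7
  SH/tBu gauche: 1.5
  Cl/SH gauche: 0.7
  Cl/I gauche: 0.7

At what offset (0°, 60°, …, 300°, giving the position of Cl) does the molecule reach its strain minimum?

Cl at 0° is eclipsed. CH2Cl at 0° is eclipsed with Cl at 0° (2.9); I at 120° is eclipsed with H at 120° (1.7); SH at 240° is eclipsed with tBu at 240° (4.5). Total 9.1 kcal/mol.
Cl at 60° is staggered. CH2Cl at 0° is gauche with Cl at 60° (0.8); CH2Cl at 0° is gauche with tBu at 300° (1.4); I at 120° is gauche with Cl at 60° (0.7); SH at 240° is gauche with tBu at 300° (1.5). Total 4.4 kcal/mol.
Cl at 120° is eclipsed. CH2Cl at 0° is eclipsed with tBu at 0° (5.1); I at 120° is eclipsed with Cl at 120° (2.3); SH at 240° is eclipsed with H at 240° (1.7). Total 9.1 kcal/mol.
Cl at 180° is staggered. CH2Cl at 0° is gauche with tBu at 60° (1.4); I at 120° is gauche with Cl at 180° (0.7); I at 120° is gauche with tBu at 60° (1.7); SH at 240° is gauche with Cl at 180° (0.7). Total 4.5 kcal/mol.
Cl at 240° is eclipsed. CH2Cl at 0° is eclipsed with H at 0° (1.7); I at 120° is eclipsed with tBu at 120° (4.0); SH at 240° is eclipsed with Cl at 240° (2.1). Total 7.8 kcal/mol.
Cl at 300° is staggered. CH2Cl at 0° is gauche with Cl at 300° (0.8); I at 120° is gauche with tBu at 180° (1.7); SH at 240° is gauche with Cl at 300° (0.7); SH at 240° is gauche with tBu at 180° (1.5). Total 4.7 kcal/mol.
The minimum (4.4 kcal/mol) occurs with Cl at 60°.

60°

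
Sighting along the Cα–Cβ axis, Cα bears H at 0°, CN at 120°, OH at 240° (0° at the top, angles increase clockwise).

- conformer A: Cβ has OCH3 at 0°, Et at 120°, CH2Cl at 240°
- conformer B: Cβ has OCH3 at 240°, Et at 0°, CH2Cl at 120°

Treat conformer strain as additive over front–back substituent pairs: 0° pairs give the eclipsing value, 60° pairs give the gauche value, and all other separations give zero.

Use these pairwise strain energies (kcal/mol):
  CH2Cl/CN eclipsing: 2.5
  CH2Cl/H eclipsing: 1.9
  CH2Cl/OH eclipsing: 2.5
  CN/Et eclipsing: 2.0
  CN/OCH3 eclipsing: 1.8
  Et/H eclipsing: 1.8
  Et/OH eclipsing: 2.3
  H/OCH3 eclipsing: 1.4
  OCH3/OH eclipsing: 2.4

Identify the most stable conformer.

A

A (eclipsed): H(0°)/OCH3(0°) eclipsed 1.4; CN(120°)/Et(120°) eclipsed 2.0; OH(240°)/CH2Cl(240°) eclipsed 2.5 → 5.9 kcal/mol.
B (eclipsed): H(0°)/Et(0°) eclipsed 1.8; CN(120°)/CH2Cl(120°) eclipsed 2.5; OH(240°)/OCH3(240°) eclipsed 2.4 → 6.7 kcal/mol.
A has the lowest total (5.9 kcal/mol).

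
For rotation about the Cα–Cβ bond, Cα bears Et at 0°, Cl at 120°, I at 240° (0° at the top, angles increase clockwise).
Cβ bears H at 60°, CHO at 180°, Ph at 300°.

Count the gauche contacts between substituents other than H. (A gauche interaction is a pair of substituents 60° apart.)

4

Non-H gauche pairs: Et(0°)/Ph(300°); Cl(120°)/CHO(180°); I(240°)/CHO(180°); I(240°)/Ph(300°) — 4 interactions.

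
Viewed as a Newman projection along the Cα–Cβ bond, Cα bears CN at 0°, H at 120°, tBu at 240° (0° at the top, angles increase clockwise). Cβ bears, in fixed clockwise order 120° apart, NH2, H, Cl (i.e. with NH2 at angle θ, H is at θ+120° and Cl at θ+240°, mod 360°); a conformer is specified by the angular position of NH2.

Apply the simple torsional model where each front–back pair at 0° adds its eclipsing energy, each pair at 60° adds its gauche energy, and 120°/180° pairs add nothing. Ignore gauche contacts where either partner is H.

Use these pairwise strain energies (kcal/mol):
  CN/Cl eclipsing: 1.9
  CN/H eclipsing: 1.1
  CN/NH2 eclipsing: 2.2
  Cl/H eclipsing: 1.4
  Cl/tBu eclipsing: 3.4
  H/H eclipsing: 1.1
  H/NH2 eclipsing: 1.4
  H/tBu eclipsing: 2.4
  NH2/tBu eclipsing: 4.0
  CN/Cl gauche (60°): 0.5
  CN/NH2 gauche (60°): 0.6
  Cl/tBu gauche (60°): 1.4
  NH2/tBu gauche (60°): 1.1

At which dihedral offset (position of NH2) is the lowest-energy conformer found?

180°

NH2 at 0° (eclipsed): CN–NH2 eclipsed, H–H eclipsed, tBu–Cl eclipsed; 2.2 + 1.1 + 3.4 = 6.7 kcal/mol.
NH2 at 60° (staggered): CN–NH2 gauche, CN–Cl gauche, tBu–Cl gauche; 0.6 + 0.5 + 1.4 = 2.5 kcal/mol.
NH2 at 120° (eclipsed): CN–Cl eclipsed, H–NH2 eclipsed, tBu–H eclipsed; 1.9 + 1.4 + 2.4 = 5.7 kcal/mol.
NH2 at 180° (staggered): CN–Cl gauche, tBu–NH2 gauche; 0.5 + 1.1 = 1.6 kcal/mol.
NH2 at 240° (eclipsed): CN–H eclipsed, H–Cl eclipsed, tBu–NH2 eclipsed; 1.1 + 1.4 + 4.0 = 6.5 kcal/mol.
NH2 at 300° (staggered): CN–NH2 gauche, tBu–NH2 gauche, tBu–Cl gauche; 0.6 + 1.1 + 1.4 = 3.1 kcal/mol.
The minimum (1.6 kcal/mol) occurs with NH2 at 180°.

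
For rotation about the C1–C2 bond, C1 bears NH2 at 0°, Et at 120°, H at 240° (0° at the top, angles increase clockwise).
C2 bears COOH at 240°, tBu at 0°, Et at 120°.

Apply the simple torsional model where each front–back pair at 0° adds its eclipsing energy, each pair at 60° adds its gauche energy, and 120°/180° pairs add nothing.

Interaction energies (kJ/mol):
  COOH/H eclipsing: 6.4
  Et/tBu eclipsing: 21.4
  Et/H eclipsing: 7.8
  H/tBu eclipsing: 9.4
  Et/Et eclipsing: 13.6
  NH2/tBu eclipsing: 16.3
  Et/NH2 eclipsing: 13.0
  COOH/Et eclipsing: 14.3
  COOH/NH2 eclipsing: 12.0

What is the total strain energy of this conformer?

This conformer is eclipsed. NH2 at 0° is eclipsed with tBu at 0° (16.3); Et at 120° is eclipsed with Et at 120° (13.6); H at 240° is eclipsed with COOH at 240° (6.4). Total 36.3 kJ/mol.

36.3 kJ/mol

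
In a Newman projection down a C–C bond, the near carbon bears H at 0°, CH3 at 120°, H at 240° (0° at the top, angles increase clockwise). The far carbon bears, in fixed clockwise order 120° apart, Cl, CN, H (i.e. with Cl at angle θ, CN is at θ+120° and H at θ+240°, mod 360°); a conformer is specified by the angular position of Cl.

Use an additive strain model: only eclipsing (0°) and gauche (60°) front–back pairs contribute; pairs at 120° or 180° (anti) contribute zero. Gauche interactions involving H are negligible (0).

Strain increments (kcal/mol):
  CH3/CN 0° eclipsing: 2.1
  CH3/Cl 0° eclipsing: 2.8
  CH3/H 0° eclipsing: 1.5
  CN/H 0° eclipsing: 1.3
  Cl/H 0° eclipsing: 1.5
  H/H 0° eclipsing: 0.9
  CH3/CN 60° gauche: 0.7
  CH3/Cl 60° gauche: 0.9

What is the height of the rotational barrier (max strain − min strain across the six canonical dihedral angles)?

4.3 kcal/mol

Cl at 0° (eclipsed): H–Cl eclipsed, CH3–CN eclipsed, H–H eclipsed; 1.5 + 2.1 + 0.9 = 4.5 kcal/mol.
Cl at 60° (staggered): CH3–Cl gauche, CH3–CN gauche; 0.9 + 0.7 = 1.6 kcal/mol.
Cl at 120° (eclipsed): H–H eclipsed, CH3–Cl eclipsed, H–CN eclipsed; 0.9 + 2.8 + 1.3 = 5.0 kcal/mol.
Cl at 180° (staggered): CH3–Cl gauche; 0.9 = 0.9 kcal/mol.
Cl at 240° (eclipsed): H–CN eclipsed, CH3–H eclipsed, H–Cl eclipsed; 1.3 + 1.5 + 1.5 = 4.3 kcal/mol.
Cl at 300° (staggered): CH3–CN gauche; 0.7 = 0.7 kcal/mol.
Max at 120° (5.0 kcal/mol), min at 300° (0.7 kcal/mol); barrier = 4.3 kcal/mol.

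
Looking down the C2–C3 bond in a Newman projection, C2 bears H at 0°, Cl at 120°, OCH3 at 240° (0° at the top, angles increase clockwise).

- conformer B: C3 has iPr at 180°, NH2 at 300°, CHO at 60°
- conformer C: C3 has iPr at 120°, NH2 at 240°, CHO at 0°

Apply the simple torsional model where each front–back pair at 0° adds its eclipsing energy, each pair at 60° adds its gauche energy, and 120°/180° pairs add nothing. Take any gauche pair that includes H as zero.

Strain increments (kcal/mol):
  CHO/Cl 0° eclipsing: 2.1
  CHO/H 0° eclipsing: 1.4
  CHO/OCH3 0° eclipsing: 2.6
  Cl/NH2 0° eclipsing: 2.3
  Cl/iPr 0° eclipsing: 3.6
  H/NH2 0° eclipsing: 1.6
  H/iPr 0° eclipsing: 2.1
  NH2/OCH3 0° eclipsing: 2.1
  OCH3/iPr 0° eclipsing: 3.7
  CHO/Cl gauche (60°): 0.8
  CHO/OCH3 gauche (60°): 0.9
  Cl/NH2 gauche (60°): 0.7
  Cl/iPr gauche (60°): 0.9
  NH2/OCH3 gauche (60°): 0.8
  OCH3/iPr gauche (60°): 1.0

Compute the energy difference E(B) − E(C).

B (staggered): Cl(120°)/iPr(180°) gauche 0.9; Cl(120°)/CHO(60°) gauche 0.8; OCH3(240°)/iPr(180°) gauche 1.0; OCH3(240°)/NH2(300°) gauche 0.8 → 3.5 kcal/mol.
C (eclipsed): H(0°)/CHO(0°) eclipsed 1.4; Cl(120°)/iPr(120°) eclipsed 3.6; OCH3(240°)/NH2(240°) eclipsed 2.1 → 7.1 kcal/mol.
E(B) − E(C) = 3.5 − 7.1 = -3.6 kcal/mol.

-3.6 kcal/mol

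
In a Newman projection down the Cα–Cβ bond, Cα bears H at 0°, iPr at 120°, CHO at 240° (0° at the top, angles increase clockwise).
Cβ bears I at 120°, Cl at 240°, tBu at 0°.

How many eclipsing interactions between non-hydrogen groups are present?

2

Non-H eclipsing pairs: iPr(120°)/I(120°); CHO(240°)/Cl(240°) — 2 interactions.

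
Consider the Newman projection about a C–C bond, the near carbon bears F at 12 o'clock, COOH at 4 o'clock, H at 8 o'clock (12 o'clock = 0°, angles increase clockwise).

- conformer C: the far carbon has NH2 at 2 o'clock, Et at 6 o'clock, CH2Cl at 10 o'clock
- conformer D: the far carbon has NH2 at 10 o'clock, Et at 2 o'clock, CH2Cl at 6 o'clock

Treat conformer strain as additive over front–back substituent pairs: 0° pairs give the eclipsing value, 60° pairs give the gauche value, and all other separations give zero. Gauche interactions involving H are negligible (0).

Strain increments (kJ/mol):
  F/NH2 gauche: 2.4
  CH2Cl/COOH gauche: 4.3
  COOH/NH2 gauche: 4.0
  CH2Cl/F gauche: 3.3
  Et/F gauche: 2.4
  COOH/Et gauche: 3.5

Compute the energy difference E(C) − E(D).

+0.6 kJ/mol

C (staggered): F(0°)/NH2(60°) gauche 2.4; F(0°)/CH2Cl(300°) gauche 3.3; COOH(120°)/NH2(60°) gauche 4.0; COOH(120°)/Et(180°) gauche 3.5 → 13.2 kJ/mol.
D (staggered): F(0°)/NH2(300°) gauche 2.4; F(0°)/Et(60°) gauche 2.4; COOH(120°)/Et(60°) gauche 3.5; COOH(120°)/CH2Cl(180°) gauche 4.3 → 12.6 kJ/mol.
E(C) − E(D) = 13.2 − 12.6 = +0.6 kJ/mol.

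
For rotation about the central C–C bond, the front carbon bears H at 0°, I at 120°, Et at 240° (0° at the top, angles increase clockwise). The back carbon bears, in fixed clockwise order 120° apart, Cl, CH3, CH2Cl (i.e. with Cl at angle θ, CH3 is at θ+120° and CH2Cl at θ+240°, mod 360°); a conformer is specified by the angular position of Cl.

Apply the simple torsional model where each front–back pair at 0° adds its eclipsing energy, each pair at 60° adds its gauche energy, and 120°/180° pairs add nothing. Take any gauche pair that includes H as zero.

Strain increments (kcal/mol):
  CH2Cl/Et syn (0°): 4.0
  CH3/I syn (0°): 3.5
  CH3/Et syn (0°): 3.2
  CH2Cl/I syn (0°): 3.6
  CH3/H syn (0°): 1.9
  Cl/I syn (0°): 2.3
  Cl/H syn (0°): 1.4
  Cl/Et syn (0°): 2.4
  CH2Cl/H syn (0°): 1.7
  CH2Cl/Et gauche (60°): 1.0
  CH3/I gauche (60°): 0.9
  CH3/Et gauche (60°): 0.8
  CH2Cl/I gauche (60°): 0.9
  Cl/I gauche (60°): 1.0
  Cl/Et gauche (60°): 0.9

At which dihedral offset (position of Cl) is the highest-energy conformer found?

0°

Cl at 0° is eclipsed. H at 0° is eclipsed with Cl at 0° (1.4); I at 120° is eclipsed with CH3 at 120° (3.5); Et at 240° is eclipsed with CH2Cl at 240° (4.0). Total 8.9 kcal/mol.
Cl at 60° is staggered. I at 120° is gauche with Cl at 60° (1.0); I at 120° is gauche with CH3 at 180° (0.9); Et at 240° is gauche with CH3 at 180° (0.8); Et at 240° is gauche with CH2Cl at 300° (1.0). Total 3.7 kcal/mol.
Cl at 120° is eclipsed. H at 0° is eclipsed with CH2Cl at 0° (1.7); I at 120° is eclipsed with Cl at 120° (2.3); Et at 240° is eclipsed with CH3 at 240° (3.2). Total 7.2 kcal/mol.
Cl at 180° is staggered. I at 120° is gauche with Cl at 180° (1.0); I at 120° is gauche with CH2Cl at 60° (0.9); Et at 240° is gauche with Cl at 180° (0.9); Et at 240° is gauche with CH3 at 300° (0.8). Total 3.6 kcal/mol.
Cl at 240° is eclipsed. H at 0° is eclipsed with CH3 at 0° (1.9); I at 120° is eclipsed with CH2Cl at 120° (3.6); Et at 240° is eclipsed with Cl at 240° (2.4). Total 7.9 kcal/mol.
Cl at 300° is staggered. I at 120° is gauche with CH3 at 60° (0.9); I at 120° is gauche with CH2Cl at 180° (0.9); Et at 240° is gauche with Cl at 300° (0.9); Et at 240° is gauche with CH2Cl at 180° (1.0). Total 3.7 kcal/mol.
The maximum (8.9 kcal/mol) occurs with Cl at 0°.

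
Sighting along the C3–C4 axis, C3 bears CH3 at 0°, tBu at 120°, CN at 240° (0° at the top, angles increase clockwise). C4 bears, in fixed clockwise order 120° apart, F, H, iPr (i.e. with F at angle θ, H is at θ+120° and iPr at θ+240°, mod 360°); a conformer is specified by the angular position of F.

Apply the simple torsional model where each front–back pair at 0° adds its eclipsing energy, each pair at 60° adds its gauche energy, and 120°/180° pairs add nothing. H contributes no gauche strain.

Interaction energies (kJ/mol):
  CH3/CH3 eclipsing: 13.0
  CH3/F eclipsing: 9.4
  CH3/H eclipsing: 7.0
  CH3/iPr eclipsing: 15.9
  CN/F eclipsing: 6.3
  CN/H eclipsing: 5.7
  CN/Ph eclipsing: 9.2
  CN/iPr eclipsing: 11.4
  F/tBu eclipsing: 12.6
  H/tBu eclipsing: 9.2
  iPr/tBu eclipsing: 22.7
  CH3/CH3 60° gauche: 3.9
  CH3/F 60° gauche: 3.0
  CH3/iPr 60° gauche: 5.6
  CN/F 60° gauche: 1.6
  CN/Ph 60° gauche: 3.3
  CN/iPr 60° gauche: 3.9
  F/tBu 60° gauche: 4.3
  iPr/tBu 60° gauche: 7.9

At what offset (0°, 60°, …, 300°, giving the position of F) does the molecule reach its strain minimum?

300°

F at 0° (eclipsed): CH3(0°)/F(0°) eclipsed 9.4; tBu(120°)/H(120°) eclipsed 9.2; CN(240°)/iPr(240°) eclipsed 11.4 → 30.0 kJ/mol.
F at 60° (staggered): CH3(0°)/F(60°) gauche 3.0; CH3(0°)/iPr(300°) gauche 5.6; tBu(120°)/F(60°) gauche 4.3; CN(240°)/iPr(300°) gauche 3.9 → 16.8 kJ/mol.
F at 120° (eclipsed): CH3(0°)/iPr(0°) eclipsed 15.9; tBu(120°)/F(120°) eclipsed 12.6; CN(240°)/H(240°) eclipsed 5.7 → 34.2 kJ/mol.
F at 180° (staggered): CH3(0°)/iPr(60°) gauche 5.6; tBu(120°)/F(180°) gauche 4.3; tBu(120°)/iPr(60°) gauche 7.9; CN(240°)/F(180°) gauche 1.6 → 19.4 kJ/mol.
F at 240° (eclipsed): CH3(0°)/H(0°) eclipsed 7.0; tBu(120°)/iPr(120°) eclipsed 22.7; CN(240°)/F(240°) eclipsed 6.3 → 36.0 kJ/mol.
F at 300° (staggered): CH3(0°)/F(300°) gauche 3.0; tBu(120°)/iPr(180°) gauche 7.9; CN(240°)/F(300°) gauche 1.6; CN(240°)/iPr(180°) gauche 3.9 → 16.4 kJ/mol.
The minimum (16.4 kJ/mol) occurs with F at 300°.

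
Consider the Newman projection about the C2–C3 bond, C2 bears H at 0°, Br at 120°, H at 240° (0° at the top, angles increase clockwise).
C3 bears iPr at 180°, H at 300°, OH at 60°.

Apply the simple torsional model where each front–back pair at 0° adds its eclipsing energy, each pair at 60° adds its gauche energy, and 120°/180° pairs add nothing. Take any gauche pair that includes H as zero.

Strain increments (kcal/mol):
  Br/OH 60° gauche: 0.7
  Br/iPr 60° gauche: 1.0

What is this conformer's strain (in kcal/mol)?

This conformer (staggered): Br–iPr gauche, Br–OH gauche; 1.0 + 0.7 = 1.7 kcal/mol.

1.7 kcal/mol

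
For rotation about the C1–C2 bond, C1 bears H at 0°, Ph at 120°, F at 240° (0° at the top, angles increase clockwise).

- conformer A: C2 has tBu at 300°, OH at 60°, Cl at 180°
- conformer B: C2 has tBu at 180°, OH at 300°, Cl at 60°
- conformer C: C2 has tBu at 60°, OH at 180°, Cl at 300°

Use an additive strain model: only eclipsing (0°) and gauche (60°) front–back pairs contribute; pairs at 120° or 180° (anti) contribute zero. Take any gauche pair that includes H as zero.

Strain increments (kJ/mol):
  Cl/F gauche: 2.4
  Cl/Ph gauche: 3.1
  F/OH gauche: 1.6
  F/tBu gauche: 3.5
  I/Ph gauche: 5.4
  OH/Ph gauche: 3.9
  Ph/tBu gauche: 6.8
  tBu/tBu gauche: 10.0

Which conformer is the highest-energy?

B

A (staggered): Ph(120°)/OH(60°) gauche 3.9; Ph(120°)/Cl(180°) gauche 3.1; F(240°)/tBu(300°) gauche 3.5; F(240°)/Cl(180°) gauche 2.4 → 12.9 kJ/mol.
B (staggered): Ph(120°)/tBu(180°) gauche 6.8; Ph(120°)/Cl(60°) gauche 3.1; F(240°)/tBu(180°) gauche 3.5; F(240°)/OH(300°) gauche 1.6 → 15.0 kJ/mol.
C (staggered): Ph(120°)/tBu(60°) gauche 6.8; Ph(120°)/OH(180°) gauche 3.9; F(240°)/OH(180°) gauche 1.6; F(240°)/Cl(300°) gauche 2.4 → 14.7 kJ/mol.
B has the highest total (15.0 kJ/mol).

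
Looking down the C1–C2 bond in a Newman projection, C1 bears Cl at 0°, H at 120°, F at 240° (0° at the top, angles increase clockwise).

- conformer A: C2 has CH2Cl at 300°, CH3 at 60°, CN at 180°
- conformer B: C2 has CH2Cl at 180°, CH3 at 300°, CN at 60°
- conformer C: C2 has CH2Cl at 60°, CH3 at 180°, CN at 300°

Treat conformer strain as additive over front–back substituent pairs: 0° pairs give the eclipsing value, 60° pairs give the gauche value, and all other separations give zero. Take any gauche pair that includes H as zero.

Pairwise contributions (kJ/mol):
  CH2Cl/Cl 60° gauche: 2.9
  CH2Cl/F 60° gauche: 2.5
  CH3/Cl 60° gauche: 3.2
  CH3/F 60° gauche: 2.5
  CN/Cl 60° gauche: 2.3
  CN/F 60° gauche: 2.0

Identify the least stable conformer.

A

A (staggered): Cl(0°)/CH2Cl(300°) gauche 2.9; Cl(0°)/CH3(60°) gauche 3.2; F(240°)/CH2Cl(300°) gauche 2.5; F(240°)/CN(180°) gauche 2.0 → 10.6 kJ/mol.
B (staggered): Cl(0°)/CH3(300°) gauche 3.2; Cl(0°)/CN(60°) gauche 2.3; F(240°)/CH2Cl(180°) gauche 2.5; F(240°)/CH3(300°) gauche 2.5 → 10.5 kJ/mol.
C (staggered): Cl(0°)/CH2Cl(60°) gauche 2.9; Cl(0°)/CN(300°) gauche 2.3; F(240°)/CH3(180°) gauche 2.5; F(240°)/CN(300°) gauche 2.0 → 9.7 kJ/mol.
A has the highest total (10.6 kJ/mol).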